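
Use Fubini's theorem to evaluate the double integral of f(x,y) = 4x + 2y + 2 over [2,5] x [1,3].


By Fubini, integrate in x first, then y.
Step 1: Fix y, integrate over x in [2,5]:
  integral(4x + 2y + 2, x=2..5)
  = 4*(5^2 - 2^2)/2 + (2y + 2)*(5 - 2)
  = 42 + (2y + 2)*3
  = 42 + 6y + 6
  = 48 + 6y
Step 2: Integrate over y in [1,3]:
  integral(48 + 6y, y=1..3)
  = 48*2 + 6*(3^2 - 1^2)/2
  = 96 + 24
  = 120


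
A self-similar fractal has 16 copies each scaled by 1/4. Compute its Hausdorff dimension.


For a self-similar set with N copies scaled by 1/r:
dim_H = log(N)/log(r) = log(16)/log(4)
= 2.772589/1.386294
= 2


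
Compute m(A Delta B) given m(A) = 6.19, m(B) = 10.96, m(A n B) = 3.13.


m(A Delta B) = m(A) + m(B) - 2*m(A n B)
= 6.19 + 10.96 - 2*3.13
= 6.19 + 10.96 - 6.26
= 10.89


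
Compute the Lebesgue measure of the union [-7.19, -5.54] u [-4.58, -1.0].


For pairwise disjoint intervals, m(union) = sum of lengths.
= (-5.54 - -7.19) + (-1.0 - -4.58)
= 1.65 + 3.58
= 5.23


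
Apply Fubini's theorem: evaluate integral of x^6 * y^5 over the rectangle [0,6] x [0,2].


By Fubini's theorem, the double integral factors as a product of single integrals:
Step 1: integral_0^6 x^6 dx = [x^7/7] from 0 to 6
     = 6^7/7 = 39990.857143
Step 2: integral_0^2 y^5 dy = [y^6/6] from 0 to 2
     = 2^6/6 = 10.666667
Step 3: Double integral = 39990.857143 * 10.666667 = 426569.142857


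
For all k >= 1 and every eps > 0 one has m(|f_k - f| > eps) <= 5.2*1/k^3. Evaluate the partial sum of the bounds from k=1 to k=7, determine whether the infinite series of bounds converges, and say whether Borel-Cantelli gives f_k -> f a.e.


Step 1: List the terms 5.2*1/k^3 for k = 1 to 7:
  k=1: 5.2
  k=2: 0.65
  k=3: 0.192593
  k=4: 0.08125
  k=5: 0.0416
  k=6: 0.024074
  k=7: 0.01516
Step 2: Partial sum = 5.2 + 0.65 + 0.192593 + 0.08125 + 0.0416 + 0.024074 + 0.01516
     = 6.204677
Step 3: The full series sum_(k>=1) 5.2*1/k^3 converges (p-series with p = 3 > 1; a constant multiple of a convergent series converges).
Step 4: Fix eps > 0. Since sum_k m(|f_k - f| > eps) < infinity, the Borel-Cantelli lemma gives
        m(limsup_k {|f_k - f| > eps}) = 0, i.e. for a.e. x, |f_k(x) - f(x)| <= eps for all large k.
        Applying this with eps = 1/j for j = 1, 2, ... and intersecting the countably many full-measure sets,
        for a.e. x we get limsup_k |f_k(x) - f(x)| <= 1/j for every j, hence f_k -> f almost everywhere.
Conclusion: series converges; Borel-Cantelli yields f_k -> f a.e.


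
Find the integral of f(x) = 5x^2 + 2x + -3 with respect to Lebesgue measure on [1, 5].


The Lebesgue integral of a Riemann-integrable function agrees with the Riemann integral.
Antiderivative F(x) = (5/3)x^3 + (2/2)x^2 + -3x
F(5) = (5/3)*5^3 + (2/2)*5^2 + -3*5
     = (5/3)*125 + (2/2)*25 + -3*5
     = 208.333333 + 25 + -15
     = 218.333333
F(1) = -0.333333
Integral = F(5) - F(1) = 218.333333 - -0.333333 = 218.666667


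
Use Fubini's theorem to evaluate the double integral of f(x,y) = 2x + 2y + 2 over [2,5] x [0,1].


By Fubini, integrate in x first, then y.
Step 1: Fix y, integrate over x in [2,5]:
  integral(2x + 2y + 2, x=2..5)
  = 2*(5^2 - 2^2)/2 + (2y + 2)*(5 - 2)
  = 21 + (2y + 2)*3
  = 21 + 6y + 6
  = 27 + 6y
Step 2: Integrate over y in [0,1]:
  integral(27 + 6y, y=0..1)
  = 27*1 + 6*(1^2 - 0^2)/2
  = 27 + 3
  = 30


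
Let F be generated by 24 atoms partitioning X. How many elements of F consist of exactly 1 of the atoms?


Each element of F is a union of some subset of the 24 atoms.
Elements that are unions of exactly 1 atoms correspond to 1-element subsets of the 24 atoms.
Count = C(24, 1) = 24! / (1! * 23!) = 24.


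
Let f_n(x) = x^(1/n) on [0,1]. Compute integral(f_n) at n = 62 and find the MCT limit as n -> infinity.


At n = 62: f_62(x) = x^(1/62).
Step 1: integral(x^(1/62), 0, 1) = [x^(1/62+1) / (1/62+1)] from 0 to 1
     = 1 / (1/62 + 1) = 1 / ((62+1)/62) = 62/(62+1)
     = 62/63 = 0.984127
Step 2: As n -> infinity, f_n(x) = x^(1/n) -> 1 for x in (0,1], and f_n is increasing in n.
By MCT, lim_n integral(f_n) = integral(lim_n f_n) = integral(1, 0, 1) = 1.
Step 3: Verify convergence: 62/63 = 0.984127 -> 1


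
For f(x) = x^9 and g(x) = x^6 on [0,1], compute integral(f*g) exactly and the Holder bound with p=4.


Step 1: Exact integral of f*g = integral(x^15, 0, 1) = 1/16
     = 0.0625
Step 2: Holder bound with p=4, q=1.333333:
  ||f||_p = (integral x^36 dx)^(1/4) = (1/37)^(1/4) = 0.405461
  ||g||_q = (integral x^8 dx)^(1/1.333333) = (1/9)^(1/1.333333) = 0.19245
Step 3: Holder bound = ||f||_p * ||g||_q = 0.405461 * 0.19245 = 0.078031
Verification: 0.0625 <= 0.078031 (Holder holds)


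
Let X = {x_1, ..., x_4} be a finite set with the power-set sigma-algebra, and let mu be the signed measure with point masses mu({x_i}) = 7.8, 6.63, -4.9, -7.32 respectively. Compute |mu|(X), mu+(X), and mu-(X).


Step 1: Every measurable set is a union of atoms (the cells / points), so a Hahn decomposition is
  obtained by grouping atoms by sign: P = union of atoms with mu > 0, N = union of the remaining atoms.
  Atoms in P (indices): 1, 2;  atoms in N (indices): 3, 4
  Positive values: 7.8, 6.63
  Negative values: -4.9, -7.32
Step 2: mu+(X) = mu(P) = sum of positive atom values = 14.43
Step 3: mu-(X) = -mu(N) = sum of |negative atom values| = 12.22
Step 4: |mu|(X) = mu+(X) + mu-(X) = 14.43 + 12.22 = 26.65


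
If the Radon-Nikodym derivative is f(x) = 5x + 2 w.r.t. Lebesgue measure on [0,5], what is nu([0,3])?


nu(A) = integral_A (dnu/dmu) dmu = integral_0^3 (5x + 2) dx
Step 1: Antiderivative F(x) = (5/2)x^2 + 2x
Step 2: F(3) = (5/2)*3^2 + 2*3 = 22.5 + 6 = 28.5
Step 3: F(0) = (5/2)*0^2 + 2*0 = 0.0 + 0 = 0.0
Step 4: nu([0,3]) = F(3) - F(0) = 28.5 - 0.0 = 28.5


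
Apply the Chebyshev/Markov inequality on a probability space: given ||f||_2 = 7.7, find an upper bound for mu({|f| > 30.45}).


Chebyshev/Markov inequality: mu(|f| > eps) <= (||f||_p / eps)^p
Step 1: ||f||_2 / eps = 7.7 / 30.45 = 0.252874
Step 2: Raise to power p = 2:
  (0.252874)^2 = 0.063945
Step 3: Therefore mu(|f| > 30.45) <= 0.063945


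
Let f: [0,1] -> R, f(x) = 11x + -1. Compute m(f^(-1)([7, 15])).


f^(-1)([7, 15]) = {x : 7 <= 11x + -1 <= 15}
Solving: (7 - -1)/11 <= x <= (15 - -1)/11
= [0.727273, 1.454545]
Intersecting with [0,1]: [0.727273, 1]
Measure = 1 - 0.727273 = 0.272727


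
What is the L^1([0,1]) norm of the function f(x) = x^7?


Step 1: ||f||_1 = (integral_0^1 |x^7|^1 dx)^(1/1)
     = (integral_0^1 x^7 dx)^(1/1)
Step 2: integral_0^1 x^7 dx = [x^8/(8)] from 0 to 1 = 1^8/8
     = 1/8 = 0.125
Step 3: ||f||_1 = (0.125)^(1/1) = 0.125


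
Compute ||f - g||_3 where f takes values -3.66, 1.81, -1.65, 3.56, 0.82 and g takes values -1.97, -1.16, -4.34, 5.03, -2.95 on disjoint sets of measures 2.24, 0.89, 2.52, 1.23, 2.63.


Step 1: Compute differences f_i - g_i:
  -3.66 - -1.97 = -1.69
  1.81 - -1.16 = 2.97
  -1.65 - -4.34 = 2.69
  3.56 - 5.03 = -1.47
  0.82 - -2.95 = 3.77
Step 2: Compute |diff|^3 * measure for each set:
  |-1.69|^3 * 2.24 = 4.826809 * 2.24 = 10.812052
  |2.97|^3 * 0.89 = 26.198073 * 0.89 = 23.316285
  |2.69|^3 * 2.52 = 19.465109 * 2.52 = 49.052075
  |-1.47|^3 * 1.23 = 3.176523 * 1.23 = 3.907123
  |3.77|^3 * 2.63 = 53.582633 * 2.63 = 140.922325
Step 3: Sum = 228.00986
Step 4: ||f-g||_3 = (228.00986)^(1/3) = 6.109203


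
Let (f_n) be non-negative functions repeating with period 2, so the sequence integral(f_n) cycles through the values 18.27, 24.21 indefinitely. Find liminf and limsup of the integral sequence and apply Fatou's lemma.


The sequence (integral(f_n)) is periodic with period 2, repeating the values 18.27, 24.21 indefinitely.
Step 1: For a periodic sequence, every tail (a_m, a_(m+1), ...) contains all 2 period values infinitely often.
Step 2: Hence inf of every tail = min of the period values = min(18.27, 24.21) = 18.27.
        liminf_n integral(f_n) = sup over m of (inf of tail from m) = 18.27.
Step 3: Similarly sup of every tail = max of the period values = 24.21.
        limsup_n integral(f_n) = 24.21.
Step 4: Fatou's lemma: integral(liminf_n f_n) <= liminf_n integral(f_n) = 18.27.
        So the integral of the pointwise liminf is at most 18.27.


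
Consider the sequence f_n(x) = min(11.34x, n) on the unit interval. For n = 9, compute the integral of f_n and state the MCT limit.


f(x) = 11.34x on [0,1]; f_n(x) = min(11.34x, n). At n = 9:
Step 1: f(x) reaches 9 at x = 9/11.34 = 0.793651
Step 2: integral(f_9) = integral(11.34x, 0, 0.793651) + integral(9, 0.793651, 1)
       = 11.34*0.793651^2/2 + 9*(1 - 0.793651)
       = 3.571429 + 1.857143
       = 5.428571
Step 3: As n -> infinity, f_n increases to f, so by MCT integral(f_n) -> integral(f) = 11.34/2 = 5.67.
Convergence: integral(f_9) = 5.428571 -> 5.67 as n -> infinity


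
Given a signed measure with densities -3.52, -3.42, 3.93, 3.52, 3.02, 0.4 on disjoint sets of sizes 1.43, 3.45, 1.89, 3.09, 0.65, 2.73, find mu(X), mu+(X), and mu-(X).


Step 1: Compute signed measure on each set:
  Set 1: -3.52 * 1.43 = -5.0336
  Set 2: -3.42 * 3.45 = -11.799
  Set 3: 3.93 * 1.89 = 7.4277
  Set 4: 3.52 * 3.09 = 10.8768
  Set 5: 3.02 * 0.65 = 1.963
  Set 6: 0.4 * 2.73 = 1.092
Step 2: Total signed measure = (-5.0336) + (-11.799) + (7.4277) + (10.8768) + (1.963) + (1.092)
     = 4.5269
Step 3: Positive part mu+(X) = sum of positive contributions = 21.3595
Step 4: Negative part mu-(X) = |sum of negative contributions| = 16.8326


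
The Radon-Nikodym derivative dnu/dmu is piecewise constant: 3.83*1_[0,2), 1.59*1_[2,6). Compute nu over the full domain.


Integrate each piece of the Radon-Nikodym derivative:
Step 1: integral_0^2 3.83 dx = 3.83*(2-0) = 3.83*2 = 7.66
Step 2: integral_2^6 1.59 dx = 1.59*(6-2) = 1.59*4 = 6.36
Total: 7.66 + 6.36 = 14.02


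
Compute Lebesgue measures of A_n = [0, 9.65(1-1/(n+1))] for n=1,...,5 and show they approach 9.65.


By continuity of measure from below: if A_n increases to A, then m(A_n) -> m(A).
Here A = [0, 9.65], so m(A) = 9.65
Step 1: a_1 = 9.65*(1 - 1/2) = 4.825, m(A_1) = 4.825
Step 2: a_2 = 9.65*(1 - 1/3) = 6.4333, m(A_2) = 6.4333
Step 3: a_3 = 9.65*(1 - 1/4) = 7.2375, m(A_3) = 7.2375
Step 4: a_4 = 9.65*(1 - 1/5) = 7.72, m(A_4) = 7.72
Step 5: a_5 = 9.65*(1 - 1/6) = 8.0417, m(A_5) = 8.0417
Limit: m(A_n) -> m([0,9.65]) = 9.65


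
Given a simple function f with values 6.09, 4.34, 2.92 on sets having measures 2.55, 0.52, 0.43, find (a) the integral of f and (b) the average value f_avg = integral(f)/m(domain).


Step 1: Integral = sum(value_i * measure_i)
= 6.09*2.55 + 4.34*0.52 + 2.92*0.43
= 15.5295 + 2.2568 + 1.2556
= 19.0419
Step 2: Total measure of domain = 2.55 + 0.52 + 0.43 = 3.5
Step 3: Average value = 19.0419 / 3.5 = 5.440543


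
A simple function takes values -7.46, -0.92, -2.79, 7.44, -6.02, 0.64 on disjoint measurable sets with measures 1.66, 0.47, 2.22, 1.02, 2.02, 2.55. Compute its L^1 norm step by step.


Step 1: Compute |f_i|^1 for each value:
  |-7.46|^1 = 7.46
  |-0.92|^1 = 0.92
  |-2.79|^1 = 2.79
  |7.44|^1 = 7.44
  |-6.02|^1 = 6.02
  |0.64|^1 = 0.64
Step 2: Multiply by measures and sum:
  7.46 * 1.66 = 12.3836
  0.92 * 0.47 = 0.4324
  2.79 * 2.22 = 6.1938
  7.44 * 1.02 = 7.5888
  6.02 * 2.02 = 12.1604
  0.64 * 2.55 = 1.632
Sum = 12.3836 + 0.4324 + 6.1938 + 7.5888 + 12.1604 + 1.632 = 40.391
Step 3: Take the p-th root:
||f||_1 = (40.391)^(1/1) = 40.391


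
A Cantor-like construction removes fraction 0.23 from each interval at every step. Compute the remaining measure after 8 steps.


Step 1: At each step, fraction remaining = 1 - 0.23 = 0.77
Step 2: After 8 steps, measure = (0.77)^8
Result = 0.123574


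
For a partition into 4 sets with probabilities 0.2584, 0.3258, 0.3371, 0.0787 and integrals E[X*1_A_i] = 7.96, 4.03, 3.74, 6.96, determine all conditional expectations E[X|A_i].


For each cell A_i: E[X|A_i] = E[X*1_A_i] / P(A_i)
Step 1: E[X|A_1] = 7.96 / 0.2584 = 30.804954
Step 2: E[X|A_2] = 4.03 / 0.3258 = 12.369552
Step 3: E[X|A_3] = 3.74 / 0.3371 = 11.094631
Step 4: E[X|A_4] = 6.96 / 0.0787 = 88.437103
Verification: E[X] = sum E[X*1_A_i] = 7.96 + 4.03 + 3.74 + 6.96 = 22.69


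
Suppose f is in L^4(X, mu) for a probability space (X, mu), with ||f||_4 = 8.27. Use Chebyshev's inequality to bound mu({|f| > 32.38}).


Chebyshev/Markov inequality: mu(|f| > eps) <= (||f||_p / eps)^p
Step 1: ||f||_4 / eps = 8.27 / 32.38 = 0.255405
Step 2: Raise to power p = 4:
  (0.255405)^4 = 0.004255
Step 3: Therefore mu(|f| > 32.38) <= 0.004255


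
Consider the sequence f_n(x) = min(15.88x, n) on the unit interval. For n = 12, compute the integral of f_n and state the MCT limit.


f(x) = 15.88x on [0,1]; f_n(x) = min(15.88x, n). At n = 12:
Step 1: f(x) reaches 12 at x = 12/15.88 = 0.755668
Step 2: integral(f_12) = integral(15.88x, 0, 0.755668) + integral(12, 0.755668, 1)
       = 15.88*0.755668^2/2 + 12*(1 - 0.755668)
       = 4.534005 + 2.93199
       = 7.465995
Step 3: As n -> infinity, f_n increases to f, so by MCT integral(f_n) -> integral(f) = 15.88/2 = 7.94.
Convergence: integral(f_12) = 7.465995 -> 7.94 as n -> infinity


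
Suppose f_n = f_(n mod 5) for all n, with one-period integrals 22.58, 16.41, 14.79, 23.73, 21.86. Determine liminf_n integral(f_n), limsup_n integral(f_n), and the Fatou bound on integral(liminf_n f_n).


The sequence (integral(f_n)) is periodic with period 5, repeating the values 22.58, 16.41, 14.79, 23.73, 21.86 indefinitely.
Step 1: For a periodic sequence, every tail (a_m, a_(m+1), ...) contains all 5 period values infinitely often.
Step 2: Hence inf of every tail = min of the period values = min(22.58, 16.41, 14.79, 23.73, 21.86) = 14.79.
        liminf_n integral(f_n) = sup over m of (inf of tail from m) = 14.79.
Step 3: Similarly sup of every tail = max of the period values = 23.73.
        limsup_n integral(f_n) = 23.73.
Step 4: Fatou's lemma: integral(liminf_n f_n) <= liminf_n integral(f_n) = 14.79.
        So the integral of the pointwise liminf is at most 14.79.


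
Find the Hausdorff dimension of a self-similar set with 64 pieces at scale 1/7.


For a self-similar set with N copies scaled by 1/r:
dim_H = log(N)/log(r) = log(64)/log(7)
= 4.158883/1.94591
= 2.137243


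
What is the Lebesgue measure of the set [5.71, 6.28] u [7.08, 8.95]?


For pairwise disjoint intervals, m(union) = sum of lengths.
= (6.28 - 5.71) + (8.95 - 7.08)
= 0.57 + 1.87
= 2.44


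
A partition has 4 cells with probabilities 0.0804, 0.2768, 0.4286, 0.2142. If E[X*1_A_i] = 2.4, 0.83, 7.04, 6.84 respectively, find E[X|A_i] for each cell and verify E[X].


For each cell A_i: E[X|A_i] = E[X*1_A_i] / P(A_i)
Step 1: E[X|A_1] = 2.4 / 0.0804 = 29.850746
Step 2: E[X|A_2] = 0.83 / 0.2768 = 2.998555
Step 3: E[X|A_3] = 7.04 / 0.4286 = 16.425572
Step 4: E[X|A_4] = 6.84 / 0.2142 = 31.932773
Verification: E[X] = sum E[X*1_A_i] = 2.4 + 0.83 + 7.04 + 6.84 = 17.11


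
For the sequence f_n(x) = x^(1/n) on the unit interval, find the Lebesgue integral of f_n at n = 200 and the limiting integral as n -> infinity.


At n = 200: f_200(x) = x^(1/200).
Step 1: integral(x^(1/200), 0, 1) = [x^(1/200+1) / (1/200+1)] from 0 to 1
     = 1 / (1/200 + 1) = 1 / ((200+1)/200) = 200/(200+1)
     = 200/201 = 0.995025
Step 2: As n -> infinity, f_n(x) = x^(1/n) -> 1 for x in (0,1], and f_n is increasing in n.
By MCT, lim_n integral(f_n) = integral(lim_n f_n) = integral(1, 0, 1) = 1.
Step 3: Verify convergence: 200/201 = 0.995025 -> 1


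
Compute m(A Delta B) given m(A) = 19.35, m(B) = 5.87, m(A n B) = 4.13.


m(A Delta B) = m(A) + m(B) - 2*m(A n B)
= 19.35 + 5.87 - 2*4.13
= 19.35 + 5.87 - 8.26
= 16.96


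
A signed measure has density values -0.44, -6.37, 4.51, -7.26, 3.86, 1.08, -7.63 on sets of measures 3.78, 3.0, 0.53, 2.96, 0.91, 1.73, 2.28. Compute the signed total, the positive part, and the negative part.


Step 1: Compute signed measure on each set:
  Set 1: -0.44 * 3.78 = -1.6632
  Set 2: -6.37 * 3.0 = -19.11
  Set 3: 4.51 * 0.53 = 2.3903
  Set 4: -7.26 * 2.96 = -21.4896
  Set 5: 3.86 * 0.91 = 3.5126
  Set 6: 1.08 * 1.73 = 1.8684
  Set 7: -7.63 * 2.28 = -17.3964
Step 2: Total signed measure = (-1.6632) + (-19.11) + (2.3903) + (-21.4896) + (3.5126) + (1.8684) + (-17.3964)
     = -51.8879
Step 3: Positive part mu+(X) = sum of positive contributions = 7.7713
Step 4: Negative part mu-(X) = |sum of negative contributions| = 59.6592


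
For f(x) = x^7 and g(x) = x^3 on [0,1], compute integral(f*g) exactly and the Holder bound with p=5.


Step 1: Exact integral of f*g = integral(x^10, 0, 1) = 1/11
     = 0.090909
Step 2: Holder bound with p=5, q=1.25:
  ||f||_p = (integral x^35 dx)^(1/5) = (1/36)^(1/5) = 0.488359
  ||g||_q = (integral x^3.75 dx)^(1/1.25) = (1/4.75)^(1/1.25) = 0.287505
Step 3: Holder bound = ||f||_p * ||g||_q = 0.488359 * 0.287505 = 0.140406
Verification: 0.090909 <= 0.140406 (Holder holds)


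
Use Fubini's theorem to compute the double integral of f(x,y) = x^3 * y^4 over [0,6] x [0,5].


By Fubini's theorem, the double integral factors as a product of single integrals:
Step 1: integral_0^6 x^3 dx = [x^4/4] from 0 to 6
     = 6^4/4 = 324
Step 2: integral_0^5 y^4 dy = [y^5/5] from 0 to 5
     = 5^5/5 = 625
Step 3: Double integral = 324 * 625 = 202500


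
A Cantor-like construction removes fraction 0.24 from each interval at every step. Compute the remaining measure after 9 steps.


Step 1: At each step, fraction remaining = 1 - 0.24 = 0.76
Step 2: After 9 steps, measure = (0.76)^9
Result = 0.084591


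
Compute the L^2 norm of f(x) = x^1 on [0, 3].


Step 1: ||f||_2 = (integral_0^3 |x^1|^2 dx)^(1/2)
     = (integral_0^3 x^2 dx)^(1/2)
Step 2: integral_0^3 x^2 dx = [x^3/(3)] from 0 to 3 = 3^3/3
     = 27/3 = 9
Step 3: ||f||_2 = (9)^(1/2) = 3


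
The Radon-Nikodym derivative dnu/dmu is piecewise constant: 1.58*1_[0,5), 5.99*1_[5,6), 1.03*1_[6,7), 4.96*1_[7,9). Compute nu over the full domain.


Integrate each piece of the Radon-Nikodym derivative:
Step 1: integral_0^5 1.58 dx = 1.58*(5-0) = 1.58*5 = 7.9
Step 2: integral_5^6 5.99 dx = 5.99*(6-5) = 5.99*1 = 5.99
Step 3: integral_6^7 1.03 dx = 1.03*(7-6) = 1.03*1 = 1.03
Step 4: integral_7^9 4.96 dx = 4.96*(9-7) = 4.96*2 = 9.92
Total: 7.9 + 5.99 + 1.03 + 9.92 = 24.84


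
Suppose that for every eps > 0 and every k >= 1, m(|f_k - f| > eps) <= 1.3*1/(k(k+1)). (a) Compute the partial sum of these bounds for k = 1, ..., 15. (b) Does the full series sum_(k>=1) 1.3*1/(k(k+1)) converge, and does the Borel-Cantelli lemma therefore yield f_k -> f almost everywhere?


Step 1: List the terms 1.3*1/(k(k+1)) for k = 1 to 15:
  k=1: 0.65
  k=2: 0.216667
  k=3: 0.108333
  k=4: 0.065
  k=5: 0.043333
  k=6: 0.030952
  k=7: 0.023214
  k=8: 0.018056
  k=9: 0.014444
  k=10: 0.011818
  k=11: 0.009848
  k=12: 0.008333
  k=13: 0.007143
  k=14: 0.00619
  k=15: 0.005417
Step 2: Partial sum = 0.65 + 0.216667 + 0.108333 + 0.065 + 0.043333 + 0.030952 + 0.023214 + 0.018056 + 0.014444 + 0.011818 + 0.009848 + 0.008333 + 0.007143 + 0.00619 + 0.005417
     = 1.21875
Step 3: The full series sum_(k>=1) 1.3*1/(k(k+1)) converges (telescoping series sum 1/(k(k+1)) = 1; a constant multiple of a convergent series converges).
Step 4: Fix eps > 0. Since sum_k m(|f_k - f| > eps) < infinity, the Borel-Cantelli lemma gives
        m(limsup_k {|f_k - f| > eps}) = 0, i.e. for a.e. x, |f_k(x) - f(x)| <= eps for all large k.
        Applying this with eps = 1/j for j = 1, 2, ... and intersecting the countably many full-measure sets,
        for a.e. x we get limsup_k |f_k(x) - f(x)| <= 1/j for every j, hence f_k -> f almost everywhere.
Conclusion: series converges; Borel-Cantelli yields f_k -> f a.e.


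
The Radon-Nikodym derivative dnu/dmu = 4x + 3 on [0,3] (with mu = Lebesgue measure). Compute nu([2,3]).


nu(A) = integral_A (dnu/dmu) dmu = integral_2^3 (4x + 3) dx
Step 1: Antiderivative F(x) = (4/2)x^2 + 3x
Step 2: F(3) = (4/2)*3^2 + 3*3 = 18 + 9 = 27
Step 3: F(2) = (4/2)*2^2 + 3*2 = 8 + 6 = 14
Step 4: nu([2,3]) = F(3) - F(2) = 27 - 14 = 13


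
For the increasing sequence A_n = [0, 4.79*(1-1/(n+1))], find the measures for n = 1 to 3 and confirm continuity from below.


By continuity of measure from below: if A_n increases to A, then m(A_n) -> m(A).
Here A = [0, 4.79], so m(A) = 4.79
Step 1: a_1 = 4.79*(1 - 1/2) = 2.395, m(A_1) = 2.395
Step 2: a_2 = 4.79*(1 - 1/3) = 3.1933, m(A_2) = 3.1933
Step 3: a_3 = 4.79*(1 - 1/4) = 3.5925, m(A_3) = 3.5925
Limit: m(A_n) -> m([0,4.79]) = 4.79


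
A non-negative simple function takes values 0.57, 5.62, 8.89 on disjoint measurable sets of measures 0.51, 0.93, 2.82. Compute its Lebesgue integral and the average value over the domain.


Step 1: Integral = sum(value_i * measure_i)
= 0.57*0.51 + 5.62*0.93 + 8.89*2.82
= 0.2907 + 5.2266 + 25.0698
= 30.5871
Step 2: Total measure of domain = 0.51 + 0.93 + 2.82 = 4.26
Step 3: Average value = 30.5871 / 4.26 = 7.18007


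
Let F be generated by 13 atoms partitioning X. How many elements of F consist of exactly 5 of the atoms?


Each element of F is a union of some subset of the 13 atoms.
Elements that are unions of exactly 5 atoms correspond to 5-element subsets of the 13 atoms.
Count = C(13, 5) = 13! / (5! * 8!) = 1287.


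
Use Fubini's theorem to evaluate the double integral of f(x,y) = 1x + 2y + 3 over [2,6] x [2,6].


By Fubini, integrate in x first, then y.
Step 1: Fix y, integrate over x in [2,6]:
  integral(1x + 2y + 3, x=2..6)
  = 1*(6^2 - 2^2)/2 + (2y + 3)*(6 - 2)
  = 16 + (2y + 3)*4
  = 16 + 8y + 12
  = 28 + 8y
Step 2: Integrate over y in [2,6]:
  integral(28 + 8y, y=2..6)
  = 28*4 + 8*(6^2 - 2^2)/2
  = 112 + 128
  = 240


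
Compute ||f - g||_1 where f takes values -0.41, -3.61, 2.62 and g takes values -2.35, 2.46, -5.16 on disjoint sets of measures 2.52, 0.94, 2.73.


Step 1: Compute differences f_i - g_i:
  -0.41 - -2.35 = 1.94
  -3.61 - 2.46 = -6.07
  2.62 - -5.16 = 7.78
Step 2: Compute |diff|^1 * measure for each set:
  |1.94|^1 * 2.52 = 1.94 * 2.52 = 4.8888
  |-6.07|^1 * 0.94 = 6.07 * 0.94 = 5.7058
  |7.78|^1 * 2.73 = 7.78 * 2.73 = 21.2394
Step 3: Sum = 31.834
Step 4: ||f-g||_1 = (31.834)^(1/1) = 31.834


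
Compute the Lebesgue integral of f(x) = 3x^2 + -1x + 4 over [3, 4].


The Lebesgue integral of a Riemann-integrable function agrees with the Riemann integral.
Antiderivative F(x) = (3/3)x^3 + (-1/2)x^2 + 4x
F(4) = (3/3)*4^3 + (-1/2)*4^2 + 4*4
     = (3/3)*64 + (-1/2)*16 + 4*4
     = 64 + -8 + 16
     = 72
F(3) = 34.5
Integral = F(4) - F(3) = 72 - 34.5 = 37.5


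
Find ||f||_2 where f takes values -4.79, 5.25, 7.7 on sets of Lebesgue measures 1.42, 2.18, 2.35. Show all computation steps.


Step 1: Compute |f_i|^2 for each value:
  |-4.79|^2 = 22.9441
  |5.25|^2 = 27.5625
  |7.7|^2 = 59.29
Step 2: Multiply by measures and sum:
  22.9441 * 1.42 = 32.580622
  27.5625 * 2.18 = 60.08625
  59.29 * 2.35 = 139.3315
Sum = 32.580622 + 60.08625 + 139.3315 = 231.998372
Step 3: Take the p-th root:
||f||_2 = (231.998372)^(1/2) = 15.231493


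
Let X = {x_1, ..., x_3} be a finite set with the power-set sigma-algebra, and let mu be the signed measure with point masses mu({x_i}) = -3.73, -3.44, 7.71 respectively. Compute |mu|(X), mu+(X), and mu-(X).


Step 1: Every measurable set is a union of atoms (the cells / points), so a Hahn decomposition is
  obtained by grouping atoms by sign: P = union of atoms with mu > 0, N = union of the remaining atoms.
  Atoms in P (indices): 3;  atoms in N (indices): 1, 2
  Positive values: 7.71
  Negative values: -3.73, -3.44
Step 2: mu+(X) = mu(P) = sum of positive atom values = 7.71
Step 3: mu-(X) = -mu(N) = sum of |negative atom values| = 7.17
Step 4: |mu|(X) = mu+(X) + mu-(X) = 7.71 + 7.17 = 14.88


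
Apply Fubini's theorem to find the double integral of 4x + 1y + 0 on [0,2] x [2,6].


By Fubini, integrate in x first, then y.
Step 1: Fix y, integrate over x in [0,2]:
  integral(4x + 1y + 0, x=0..2)
  = 4*(2^2 - 0^2)/2 + (1y + 0)*(2 - 0)
  = 8 + (1y + 0)*2
  = 8 + 2y + 0
  = 8 + 2y
Step 2: Integrate over y in [2,6]:
  integral(8 + 2y, y=2..6)
  = 8*4 + 2*(6^2 - 2^2)/2
  = 32 + 32
  = 64


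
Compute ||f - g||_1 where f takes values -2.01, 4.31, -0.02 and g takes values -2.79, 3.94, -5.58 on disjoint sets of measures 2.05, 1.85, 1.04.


Step 1: Compute differences f_i - g_i:
  -2.01 - -2.79 = 0.78
  4.31 - 3.94 = 0.37
  -0.02 - -5.58 = 5.56
Step 2: Compute |diff|^1 * measure for each set:
  |0.78|^1 * 2.05 = 0.78 * 2.05 = 1.599
  |0.37|^1 * 1.85 = 0.37 * 1.85 = 0.6845
  |5.56|^1 * 1.04 = 5.56 * 1.04 = 5.7824
Step 3: Sum = 8.0659
Step 4: ||f-g||_1 = (8.0659)^(1/1) = 8.0659


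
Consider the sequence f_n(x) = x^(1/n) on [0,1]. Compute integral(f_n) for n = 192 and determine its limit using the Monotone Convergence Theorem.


At n = 192: f_192(x) = x^(1/192).
Step 1: integral(x^(1/192), 0, 1) = [x^(1/192+1) / (1/192+1)] from 0 to 1
     = 1 / (1/192 + 1) = 1 / ((192+1)/192) = 192/(192+1)
     = 192/193 = 0.994819
Step 2: As n -> infinity, f_n(x) = x^(1/n) -> 1 for x in (0,1], and f_n is increasing in n.
By MCT, lim_n integral(f_n) = integral(lim_n f_n) = integral(1, 0, 1) = 1.
Step 3: Verify convergence: 192/193 = 0.994819 -> 1


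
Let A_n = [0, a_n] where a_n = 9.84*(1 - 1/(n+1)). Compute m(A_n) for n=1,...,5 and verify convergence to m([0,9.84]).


By continuity of measure from below: if A_n increases to A, then m(A_n) -> m(A).
Here A = [0, 9.84], so m(A) = 9.84
Step 1: a_1 = 9.84*(1 - 1/2) = 4.92, m(A_1) = 4.92
Step 2: a_2 = 9.84*(1 - 1/3) = 6.56, m(A_2) = 6.56
Step 3: a_3 = 9.84*(1 - 1/4) = 7.38, m(A_3) = 7.38
Step 4: a_4 = 9.84*(1 - 1/5) = 7.872, m(A_4) = 7.872
Step 5: a_5 = 9.84*(1 - 1/6) = 8.2, m(A_5) = 8.2
Limit: m(A_n) -> m([0,9.84]) = 9.84


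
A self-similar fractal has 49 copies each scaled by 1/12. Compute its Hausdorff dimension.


For a self-similar set with N copies scaled by 1/r:
dim_H = log(N)/log(r) = log(49)/log(12)
= 3.89182/2.484907
= 1.566184


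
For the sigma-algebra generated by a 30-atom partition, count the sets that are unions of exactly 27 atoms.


Each element of F is a union of some subset of the 30 atoms.
Elements that are unions of exactly 27 atoms correspond to 27-element subsets of the 30 atoms.
Count = C(30, 27) = 30! / (27! * 3!) = 4060.


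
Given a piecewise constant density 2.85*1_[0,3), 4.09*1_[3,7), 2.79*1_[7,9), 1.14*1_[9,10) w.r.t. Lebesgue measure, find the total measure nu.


Integrate each piece of the Radon-Nikodym derivative:
Step 1: integral_0^3 2.85 dx = 2.85*(3-0) = 2.85*3 = 8.55
Step 2: integral_3^7 4.09 dx = 4.09*(7-3) = 4.09*4 = 16.36
Step 3: integral_7^9 2.79 dx = 2.79*(9-7) = 2.79*2 = 5.58
Step 4: integral_9^10 1.14 dx = 1.14*(10-9) = 1.14*1 = 1.14
Total: 8.55 + 16.36 + 5.58 + 1.14 = 31.63


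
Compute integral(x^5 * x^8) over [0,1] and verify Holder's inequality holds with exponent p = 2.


Step 1: Exact integral of f*g = integral(x^13, 0, 1) = 1/14
     = 0.071429
Step 2: Holder bound with p=2, q=2:
  ||f||_p = (integral x^10 dx)^(1/2) = (1/11)^(1/2) = 0.301511
  ||g||_q = (integral x^16 dx)^(1/2) = (1/17)^(1/2) = 0.242536
Step 3: Holder bound = ||f||_p * ||g||_q = 0.301511 * 0.242536 = 0.073127
Verification: 0.071429 <= 0.073127 (Holder holds)


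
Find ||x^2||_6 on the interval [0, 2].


Step 1: ||f||_6 = (integral_0^2 |x^2|^6 dx)^(1/6)
     = (integral_0^2 x^12 dx)^(1/6)
Step 2: integral_0^2 x^12 dx = [x^13/(13)] from 0 to 2 = 2^13/13
     = 8192/13 = 630.153846
Step 3: ||f||_6 = (630.153846)^(1/6) = 2.928023


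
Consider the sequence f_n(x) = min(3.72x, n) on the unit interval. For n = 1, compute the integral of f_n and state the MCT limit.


f(x) = 3.72x on [0,1]; f_n(x) = min(3.72x, n). At n = 1:
Step 1: f(x) reaches 1 at x = 1/3.72 = 0.268817
Step 2: integral(f_1) = integral(3.72x, 0, 0.268817) + integral(1, 0.268817, 1)
       = 3.72*0.268817^2/2 + 1*(1 - 0.268817)
       = 0.134409 + 0.731183
       = 0.865591
Step 3: As n -> infinity, f_n increases to f, so by MCT integral(f_n) -> integral(f) = 3.72/2 = 1.86.
Convergence: integral(f_1) = 0.865591 -> 1.86 as n -> infinity


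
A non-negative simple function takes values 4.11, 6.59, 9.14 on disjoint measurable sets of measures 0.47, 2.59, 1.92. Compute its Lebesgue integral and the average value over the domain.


Step 1: Integral = sum(value_i * measure_i)
= 4.11*0.47 + 6.59*2.59 + 9.14*1.92
= 1.9317 + 17.0681 + 17.5488
= 36.5486
Step 2: Total measure of domain = 0.47 + 2.59 + 1.92 = 4.98
Step 3: Average value = 36.5486 / 4.98 = 7.339076


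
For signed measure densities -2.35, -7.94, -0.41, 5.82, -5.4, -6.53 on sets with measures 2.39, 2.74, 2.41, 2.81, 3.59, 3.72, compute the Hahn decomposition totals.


Step 1: Compute signed measure on each set:
  Set 1: -2.35 * 2.39 = -5.6165
  Set 2: -7.94 * 2.74 = -21.7556
  Set 3: -0.41 * 2.41 = -0.9881
  Set 4: 5.82 * 2.81 = 16.3542
  Set 5: -5.4 * 3.59 = -19.386
  Set 6: -6.53 * 3.72 = -24.2916
Step 2: Total signed measure = (-5.6165) + (-21.7556) + (-0.9881) + (16.3542) + (-19.386) + (-24.2916)
     = -55.6836
Step 3: Positive part mu+(X) = sum of positive contributions = 16.3542
Step 4: Negative part mu-(X) = |sum of negative contributions| = 72.0378


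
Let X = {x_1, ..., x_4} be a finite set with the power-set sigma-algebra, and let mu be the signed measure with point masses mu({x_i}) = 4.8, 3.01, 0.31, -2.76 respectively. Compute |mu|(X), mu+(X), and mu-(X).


Step 1: Every measurable set is a union of atoms (the cells / points), so a Hahn decomposition is
  obtained by grouping atoms by sign: P = union of atoms with mu > 0, N = union of the remaining atoms.
  Atoms in P (indices): 1, 2, 3;  atoms in N (indices): 4
  Positive values: 4.8, 3.01, 0.31
  Negative values: -2.76
Step 2: mu+(X) = mu(P) = sum of positive atom values = 8.12
Step 3: mu-(X) = -mu(N) = sum of |negative atom values| = 2.76
Step 4: |mu|(X) = mu+(X) + mu-(X) = 8.12 + 2.76 = 10.88


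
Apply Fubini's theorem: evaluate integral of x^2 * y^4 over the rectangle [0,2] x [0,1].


By Fubini's theorem, the double integral factors as a product of single integrals:
Step 1: integral_0^2 x^2 dx = [x^3/3] from 0 to 2
     = 2^3/3 = 2.666667
Step 2: integral_0^1 y^4 dy = [y^5/5] from 0 to 1
     = 1^5/5 = 0.2
Step 3: Double integral = 2.666667 * 0.2 = 0.533333


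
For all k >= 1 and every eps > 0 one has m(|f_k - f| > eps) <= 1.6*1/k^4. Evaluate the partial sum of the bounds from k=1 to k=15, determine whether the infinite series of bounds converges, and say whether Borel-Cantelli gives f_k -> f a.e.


Step 1: List the terms 1.6*1/k^4 for k = 1 to 15:
  k=1: 1.6
  k=2: 0.1
  k=3: 0.019753
  k=4: 0.00625
  k=5: 0.00256
  k=6: 0.001235
  k=7: 6.663890e-04
  k=8: 3.906250e-04
  k=9: 2.438653e-04
  k=10: 1.600000e-04
  k=11: 1.092822e-04
  k=12: 7.716049e-05
  k=13: 5.602045e-05
  k=14: 4.164931e-05
  k=15: 3.160494e-05
Step 2: Partial sum = 1.6 + 0.1 + 0.019753 + 0.00625 + 0.00256 + 0.001235 + 6.663890e-04 + 3.906250e-04 + 2.438653e-04 + 1.600000e-04 + 1.092822e-04 + 7.716049e-05 + 5.602045e-05 + 4.164931e-05 + 3.160494e-05
     = 1.731574
Step 3: The full series sum_(k>=1) 1.6*1/k^4 converges (p-series with p = 4 > 1; a constant multiple of a convergent series converges).
Step 4: Fix eps > 0. Since sum_k m(|f_k - f| > eps) < infinity, the Borel-Cantelli lemma gives
        m(limsup_k {|f_k - f| > eps}) = 0, i.e. for a.e. x, |f_k(x) - f(x)| <= eps for all large k.
        Applying this with eps = 1/j for j = 1, 2, ... and intersecting the countably many full-measure sets,
        for a.e. x we get limsup_k |f_k(x) - f(x)| <= 1/j for every j, hence f_k -> f almost everywhere.
Conclusion: series converges; Borel-Cantelli yields f_k -> f a.e.


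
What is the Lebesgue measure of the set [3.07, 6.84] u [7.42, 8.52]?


For pairwise disjoint intervals, m(union) = sum of lengths.
= (6.84 - 3.07) + (8.52 - 7.42)
= 3.77 + 1.1
= 4.87


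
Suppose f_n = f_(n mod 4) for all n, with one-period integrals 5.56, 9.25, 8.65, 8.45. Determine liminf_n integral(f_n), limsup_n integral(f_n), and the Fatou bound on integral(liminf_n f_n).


The sequence (integral(f_n)) is periodic with period 4, repeating the values 5.56, 9.25, 8.65, 8.45 indefinitely.
Step 1: For a periodic sequence, every tail (a_m, a_(m+1), ...) contains all 4 period values infinitely often.
Step 2: Hence inf of every tail = min of the period values = min(5.56, 9.25, 8.65, 8.45) = 5.56.
        liminf_n integral(f_n) = sup over m of (inf of tail from m) = 5.56.
Step 3: Similarly sup of every tail = max of the period values = 9.25.
        limsup_n integral(f_n) = 9.25.
Step 4: Fatou's lemma: integral(liminf_n f_n) <= liminf_n integral(f_n) = 5.56.
        So the integral of the pointwise liminf is at most 5.56.


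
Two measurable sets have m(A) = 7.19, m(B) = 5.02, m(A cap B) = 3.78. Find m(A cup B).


By inclusion-exclusion: m(A u B) = m(A) + m(B) - m(A n B)
= 7.19 + 5.02 - 3.78
= 8.43


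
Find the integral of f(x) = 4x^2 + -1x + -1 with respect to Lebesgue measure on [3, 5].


The Lebesgue integral of a Riemann-integrable function agrees with the Riemann integral.
Antiderivative F(x) = (4/3)x^3 + (-1/2)x^2 + -1x
F(5) = (4/3)*5^3 + (-1/2)*5^2 + -1*5
     = (4/3)*125 + (-1/2)*25 + -1*5
     = 166.666667 + -12.5 + -5
     = 149.166667
F(3) = 28.5
Integral = F(5) - F(3) = 149.166667 - 28.5 = 120.666667


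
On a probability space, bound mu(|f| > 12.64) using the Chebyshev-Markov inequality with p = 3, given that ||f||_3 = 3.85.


Chebyshev/Markov inequality: mu(|f| > eps) <= (||f||_p / eps)^p
Step 1: ||f||_3 / eps = 3.85 / 12.64 = 0.304589
Step 2: Raise to power p = 3:
  (0.304589)^3 = 0.028258
Step 3: Therefore mu(|f| > 12.64) <= 0.028258


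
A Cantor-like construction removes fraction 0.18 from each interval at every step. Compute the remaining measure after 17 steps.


Step 1: At each step, fraction remaining = 1 - 0.18 = 0.82
Step 2: After 17 steps, measure = (0.82)^17
Result = 0.034264


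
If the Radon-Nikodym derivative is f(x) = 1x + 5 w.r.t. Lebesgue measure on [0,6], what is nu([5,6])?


nu(A) = integral_A (dnu/dmu) dmu = integral_5^6 (1x + 5) dx
Step 1: Antiderivative F(x) = (1/2)x^2 + 5x
Step 2: F(6) = (1/2)*6^2 + 5*6 = 18 + 30 = 48
Step 3: F(5) = (1/2)*5^2 + 5*5 = 12.5 + 25 = 37.5
Step 4: nu([5,6]) = F(6) - F(5) = 48 - 37.5 = 10.5


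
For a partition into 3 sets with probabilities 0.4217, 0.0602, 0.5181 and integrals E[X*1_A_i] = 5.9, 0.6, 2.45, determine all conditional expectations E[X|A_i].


For each cell A_i: E[X|A_i] = E[X*1_A_i] / P(A_i)
Step 1: E[X|A_1] = 5.9 / 0.4217 = 13.990989
Step 2: E[X|A_2] = 0.6 / 0.0602 = 9.966777
Step 3: E[X|A_3] = 2.45 / 0.5181 = 4.728817
Verification: E[X] = sum E[X*1_A_i] = 5.9 + 0.6 + 2.45 = 8.95


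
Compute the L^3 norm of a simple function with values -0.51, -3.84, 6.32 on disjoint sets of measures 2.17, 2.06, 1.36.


Step 1: Compute |f_i|^3 for each value:
  |-0.51|^3 = 0.132651
  |-3.84|^3 = 56.623104
  |6.32|^3 = 252.435968
Step 2: Multiply by measures and sum:
  0.132651 * 2.17 = 0.287853
  56.623104 * 2.06 = 116.643594
  252.435968 * 1.36 = 343.312916
Sum = 0.287853 + 116.643594 + 343.312916 = 460.244363
Step 3: Take the p-th root:
||f||_3 = (460.244363)^(1/3) = 7.720809


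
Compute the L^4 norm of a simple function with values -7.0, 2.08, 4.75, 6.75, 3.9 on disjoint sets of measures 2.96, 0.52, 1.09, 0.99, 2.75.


Step 1: Compute |f_i|^4 for each value:
  |-7.0|^4 = 2401
  |2.08|^4 = 18.717737
  |4.75|^4 = 509.066406
  |6.75|^4 = 2075.941406
  |3.9|^4 = 231.3441
Step 2: Multiply by measures and sum:
  2401 * 2.96 = 7106.96
  18.717737 * 0.52 = 9.733223
  509.066406 * 1.09 = 554.882383
  2075.941406 * 0.99 = 2055.181992
  231.3441 * 2.75 = 636.196275
Sum = 7106.96 + 9.733223 + 554.882383 + 2055.181992 + 636.196275 = 10362.953873
Step 3: Take the p-th root:
||f||_4 = (10362.953873)^(1/4) = 10.089529


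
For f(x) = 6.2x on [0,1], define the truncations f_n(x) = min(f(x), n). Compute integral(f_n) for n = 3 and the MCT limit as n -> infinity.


f(x) = 6.2x on [0,1]; f_n(x) = min(6.2x, n). At n = 3:
Step 1: f(x) reaches 3 at x = 3/6.2 = 0.483871
Step 2: integral(f_3) = integral(6.2x, 0, 0.483871) + integral(3, 0.483871, 1)
       = 6.2*0.483871^2/2 + 3*(1 - 0.483871)
       = 0.725806 + 1.548387
       = 2.274194
Step 3: As n -> infinity, f_n increases to f, so by MCT integral(f_n) -> integral(f) = 6.2/2 = 3.1.
Convergence: integral(f_3) = 2.274194 -> 3.1 as n -> infinity


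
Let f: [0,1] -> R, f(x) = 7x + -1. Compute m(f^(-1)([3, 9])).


f^(-1)([3, 9]) = {x : 3 <= 7x + -1 <= 9}
Solving: (3 - -1)/7 <= x <= (9 - -1)/7
= [0.571429, 1.428571]
Intersecting with [0,1]: [0.571429, 1]
Measure = 1 - 0.571429 = 0.428571


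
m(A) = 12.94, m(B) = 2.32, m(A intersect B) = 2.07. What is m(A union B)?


By inclusion-exclusion: m(A u B) = m(A) + m(B) - m(A n B)
= 12.94 + 2.32 - 2.07
= 13.19


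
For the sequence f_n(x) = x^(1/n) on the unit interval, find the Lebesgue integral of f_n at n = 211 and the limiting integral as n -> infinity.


At n = 211: f_211(x) = x^(1/211).
Step 1: integral(x^(1/211), 0, 1) = [x^(1/211+1) / (1/211+1)] from 0 to 1
     = 1 / (1/211 + 1) = 1 / ((211+1)/211) = 211/(211+1)
     = 211/212 = 0.995283
Step 2: As n -> infinity, f_n(x) = x^(1/n) -> 1 for x in (0,1], and f_n is increasing in n.
By MCT, lim_n integral(f_n) = integral(lim_n f_n) = integral(1, 0, 1) = 1.
Step 3: Verify convergence: 211/212 = 0.995283 -> 1


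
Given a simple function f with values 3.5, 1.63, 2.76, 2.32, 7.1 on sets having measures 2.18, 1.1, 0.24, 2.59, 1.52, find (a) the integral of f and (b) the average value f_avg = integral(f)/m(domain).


Step 1: Integral = sum(value_i * measure_i)
= 3.5*2.18 + 1.63*1.1 + 2.76*0.24 + 2.32*2.59 + 7.1*1.52
= 7.63 + 1.793 + 0.6624 + 6.0088 + 10.792
= 26.8862
Step 2: Total measure of domain = 2.18 + 1.1 + 0.24 + 2.59 + 1.52 = 7.63
Step 3: Average value = 26.8862 / 7.63 = 3.523748


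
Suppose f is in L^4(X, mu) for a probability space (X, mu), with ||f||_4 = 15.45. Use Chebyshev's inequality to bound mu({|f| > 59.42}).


Chebyshev/Markov inequality: mu(|f| > eps) <= (||f||_p / eps)^p
Step 1: ||f||_4 / eps = 15.45 / 59.42 = 0.260013
Step 2: Raise to power p = 4:
  (0.260013)^4 = 0.004571
Step 3: Therefore mu(|f| > 59.42) <= 0.004571


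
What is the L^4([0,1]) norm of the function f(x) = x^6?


Step 1: ||f||_4 = (integral_0^1 |x^6|^4 dx)^(1/4)
     = (integral_0^1 x^24 dx)^(1/4)
Step 2: integral_0^1 x^24 dx = [x^25/(25)] from 0 to 1 = 1^25/25
     = 1/25 = 0.04
Step 3: ||f||_4 = (0.04)^(1/4) = 0.447214


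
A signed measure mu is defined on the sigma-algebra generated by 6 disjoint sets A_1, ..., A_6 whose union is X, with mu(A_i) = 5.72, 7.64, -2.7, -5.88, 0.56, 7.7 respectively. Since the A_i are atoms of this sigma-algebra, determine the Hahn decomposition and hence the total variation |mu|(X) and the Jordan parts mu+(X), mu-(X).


Step 1: Every measurable set is a union of atoms (the cells / points), so a Hahn decomposition is
  obtained by grouping atoms by sign: P = union of atoms with mu > 0, N = union of the remaining atoms.
  Atoms in P (indices): 1, 2, 5, 6;  atoms in N (indices): 3, 4
  Positive values: 5.72, 7.64, 0.56, 7.7
  Negative values: -2.7, -5.88
Step 2: mu+(X) = mu(P) = sum of positive atom values = 21.62
Step 3: mu-(X) = -mu(N) = sum of |negative atom values| = 8.58
Step 4: |mu|(X) = mu+(X) + mu-(X) = 21.62 + 8.58 = 30.2


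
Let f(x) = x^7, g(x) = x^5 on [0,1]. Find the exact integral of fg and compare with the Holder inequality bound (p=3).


Step 1: Exact integral of f*g = integral(x^12, 0, 1) = 1/13
     = 0.076923
Step 2: Holder bound with p=3, q=1.5:
  ||f||_p = (integral x^21 dx)^(1/3) = (1/22)^(1/3) = 0.356883
  ||g||_q = (integral x^7.5 dx)^(1/1.5) = (1/8.5)^(1/1.5) = 0.240097
Step 3: Holder bound = ||f||_p * ||g||_q = 0.356883 * 0.240097 = 0.085687
Verification: 0.076923 <= 0.085687 (Holder holds)


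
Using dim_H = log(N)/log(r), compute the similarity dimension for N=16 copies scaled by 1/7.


For a self-similar set with N copies scaled by 1/r:
dim_H = log(N)/log(r) = log(16)/log(7)
= 2.772589/1.94591
= 1.424829


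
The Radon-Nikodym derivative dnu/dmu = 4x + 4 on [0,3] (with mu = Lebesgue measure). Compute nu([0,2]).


nu(A) = integral_A (dnu/dmu) dmu = integral_0^2 (4x + 4) dx
Step 1: Antiderivative F(x) = (4/2)x^2 + 4x
Step 2: F(2) = (4/2)*2^2 + 4*2 = 8 + 8 = 16
Step 3: F(0) = (4/2)*0^2 + 4*0 = 0.0 + 0 = 0.0
Step 4: nu([0,2]) = F(2) - F(0) = 16 - 0.0 = 16
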